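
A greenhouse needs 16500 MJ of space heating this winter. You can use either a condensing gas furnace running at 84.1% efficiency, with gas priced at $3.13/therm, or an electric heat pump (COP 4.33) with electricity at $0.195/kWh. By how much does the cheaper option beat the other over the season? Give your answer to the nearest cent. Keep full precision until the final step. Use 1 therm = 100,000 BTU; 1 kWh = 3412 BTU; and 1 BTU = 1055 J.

Heat load = 16500 MJ = 16,500,000,000 J / 1055 = 15,639,810 BTU
Gas: input = 15,639,810 / 0.841 = 18,596,683 BTU = 186 therm → 186 × $3.13 = $582.08
Heat pump: 15,639,810 BTU / 3412 = 4,584 kWh heat; / 4.33 = 1,059 kWh in → × $0.195 = $206.43
Difference = |$582.08 − $206.43| = $375.65

$375.65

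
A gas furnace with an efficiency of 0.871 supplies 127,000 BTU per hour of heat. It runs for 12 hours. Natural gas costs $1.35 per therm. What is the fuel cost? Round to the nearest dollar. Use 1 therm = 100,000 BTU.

$24

Heat delivered = 127,000 BTU/h × 12 h = 1,524,000 BTU
Gas input = 1,524,000 / 0.871 = 1,749,713 BTU
= 1,749,713 / 100,000 = 17.5 therm
Cost = 17.5 × $1.35/therm = $23.62 ≈ $24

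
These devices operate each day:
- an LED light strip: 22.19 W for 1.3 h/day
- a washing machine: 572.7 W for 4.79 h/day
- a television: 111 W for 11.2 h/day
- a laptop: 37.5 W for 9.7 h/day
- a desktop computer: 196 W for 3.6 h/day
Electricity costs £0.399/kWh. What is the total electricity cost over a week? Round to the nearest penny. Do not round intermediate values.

£14.20

LED light strip: 22.19 W × 1.3 h × 7 d = 202 Wh = 0.2019 kWh
washing machine: 572.7 W × 4.79 h × 7 d = 19,203 Wh = 19.2 kWh
television: 111 W × 11.2 h × 7 d = 8,702 Wh = 8.702 kWh
laptop: 37.5 W × 9.7 h × 7 d = 2,546 Wh = 2.546 kWh
desktop computer: 196 W × 3.6 h × 7 d = 4,939 Wh = 4.939 kWh
Total energy = 0.2019 + 19.2 + 8.702 + 2.546 + 4.939 = 35.59 kWh
Cost = 35.59 kWh × £0.399 = £14.20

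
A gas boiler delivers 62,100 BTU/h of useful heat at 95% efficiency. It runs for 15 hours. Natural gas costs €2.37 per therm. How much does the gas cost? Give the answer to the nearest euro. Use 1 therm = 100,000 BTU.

Heat delivered = 62,100 BTU/h × 15 h = 931,500 BTU
Gas input = 931,500 / 0.95 = 980,526 BTU
= 980,526 / 100,000 = 9.805 therm
Cost = 9.805 × €2.37/therm = €23.24 ≈ €23

€23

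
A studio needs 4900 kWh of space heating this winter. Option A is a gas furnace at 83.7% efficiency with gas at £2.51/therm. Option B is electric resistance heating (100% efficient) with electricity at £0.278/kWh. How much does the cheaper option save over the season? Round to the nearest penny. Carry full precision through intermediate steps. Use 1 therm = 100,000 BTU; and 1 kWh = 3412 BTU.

£860.84

Heat load = 4900 kWh × 3412 = 16,718,800 BTU
Gas: input = 16,718,800 / 0.837 = 19,974,671 BTU = 199.7 therm → 199.7 × £2.51 = £501.36
Electric: 16,718,800 BTU / 3412 = 4,900 kWh → × £0.278 = £1,362.20
Difference = |£501.36 − £1,362.20| = £860.84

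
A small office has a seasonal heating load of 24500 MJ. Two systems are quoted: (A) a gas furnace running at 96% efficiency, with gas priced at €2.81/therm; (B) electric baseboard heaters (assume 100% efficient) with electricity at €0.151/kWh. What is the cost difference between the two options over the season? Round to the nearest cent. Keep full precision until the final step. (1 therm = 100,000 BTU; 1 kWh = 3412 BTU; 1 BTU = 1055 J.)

€347.99

Heat load = 24500 MJ = 24,500,000,000 J / 1055 = 23,222,749 BTU
Gas: input = 23,222,749 / 0.96 = 24,190,363 BTU = 241.9 therm → 241.9 × €2.81 = €679.75
Electric: 23,222,749 BTU / 3412 = 6,806 kWh → × €0.151 = €1,027.74
Difference = |€679.75 − €1,027.74| = €347.99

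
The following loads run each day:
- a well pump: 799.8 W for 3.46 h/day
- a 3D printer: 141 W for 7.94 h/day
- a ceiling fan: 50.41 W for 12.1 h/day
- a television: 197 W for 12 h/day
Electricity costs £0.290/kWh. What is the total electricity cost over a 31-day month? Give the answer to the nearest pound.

£62

well pump: 799.8 W × 3.46 h × 31 d = 85,787 Wh = 85.79 kWh
3D printer: 141 W × 7.94 h × 31 d = 34,706 Wh = 34.71 kWh
ceiling fan: 50.41 W × 12.1 h × 31 d = 18,909 Wh = 18.91 kWh
television: 197 W × 12 h × 31 d = 73,284 Wh = 73.28 kWh
Total energy = 85.79 + 34.71 + 18.91 + 73.28 = 212.7 kWh
Cost = 212.7 kWh × £0.290 = £61.68 ≈ £62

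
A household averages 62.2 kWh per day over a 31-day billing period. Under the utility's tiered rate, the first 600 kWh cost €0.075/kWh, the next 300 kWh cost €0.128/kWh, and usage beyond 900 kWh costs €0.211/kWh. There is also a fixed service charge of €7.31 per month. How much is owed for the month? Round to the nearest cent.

€307.66

Usage = 62.2 kWh/day × 31 days = 1928.2 kWh
First 600 kWh × €0.075 = €45.00
Next 300 kWh × €0.128 = €38.40
Remaining 1028.2 kWh × €0.211 = €216.95
Energy charge = €300.35; + service €7.31 = €307.66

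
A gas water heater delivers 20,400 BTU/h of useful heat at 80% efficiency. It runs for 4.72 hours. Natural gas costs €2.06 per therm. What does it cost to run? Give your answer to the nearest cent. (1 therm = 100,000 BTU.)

€2.48

Heat delivered = 20,400 BTU/h × 4.72 h = 96,288 BTU
Gas input = 96,288 / 0.80 = 120,360 BTU
= 120,360 / 100,000 = 1.204 therm
Cost = 1.204 × €2.06/therm = €2.48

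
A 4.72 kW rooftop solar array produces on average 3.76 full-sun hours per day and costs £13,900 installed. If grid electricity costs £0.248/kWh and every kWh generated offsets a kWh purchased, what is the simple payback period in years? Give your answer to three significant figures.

Daily generation = 4.72 kW × 3.76 h = 17.75 kWh
Annual generation = 17.75 × 365 = 6477.7 kWh
Annual savings = 6477.7 × £0.248 = £1,606.48
Payback = £13,900 / £1,606.48 = 8.65 years

8.65 years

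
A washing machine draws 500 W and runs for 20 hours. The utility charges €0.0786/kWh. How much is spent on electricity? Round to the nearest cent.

Energy = 500 W × 20 h = 10,000 Wh = 10 kWh
Cost = 10 kWh × €0.0786/kWh = €0.79

€0.79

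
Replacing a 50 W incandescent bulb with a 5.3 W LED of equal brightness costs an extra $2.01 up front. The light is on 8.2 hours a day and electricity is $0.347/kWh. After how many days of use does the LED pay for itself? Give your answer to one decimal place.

15.8 days

Power saved = 50 − 5.3 = 44.7 W
Daily energy saved = 44.7 W × 8.2 h = 366.5 Wh = 0.36654 kWh
Daily savings = 0.36654 × $0.347 = $0.1272
Payback = $2.01 / $0.1272 per day = 15.8 days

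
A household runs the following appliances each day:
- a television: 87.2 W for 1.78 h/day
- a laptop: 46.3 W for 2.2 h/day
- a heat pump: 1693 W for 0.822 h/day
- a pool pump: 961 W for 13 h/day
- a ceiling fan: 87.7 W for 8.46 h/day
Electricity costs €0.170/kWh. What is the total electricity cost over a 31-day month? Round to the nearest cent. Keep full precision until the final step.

€78.44

television: 87.2 W × 1.78 h × 31 d = 4,812 Wh = 4.812 kWh
laptop: 46.3 W × 2.2 h × 31 d = 3,158 Wh = 3.158 kWh
heat pump: 1693 W × 0.822 h × 31 d = 43,141 Wh = 43.14 kWh
pool pump: 961 W × 13 h × 31 d = 387,283 Wh = 387.3 kWh
ceiling fan: 87.7 W × 8.46 h × 31 d = 23,000 Wh = 23 kWh
Total energy = 4.812 + 3.158 + 43.14 + 387.3 + 23 = 461.4 kWh
Cost = 461.4 kWh × €0.170 = €78.44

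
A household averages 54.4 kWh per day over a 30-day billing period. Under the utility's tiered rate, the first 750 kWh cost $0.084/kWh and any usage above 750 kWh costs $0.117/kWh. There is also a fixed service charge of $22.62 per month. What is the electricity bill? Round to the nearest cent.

Usage = 54.4 kWh/day × 30 days = 1632 kWh
First 750 kWh × $0.084 = $63.00
Remaining 882 kWh × $0.117 = $103.19
Energy charge = $166.19; + service $22.62 = $188.81

$188.81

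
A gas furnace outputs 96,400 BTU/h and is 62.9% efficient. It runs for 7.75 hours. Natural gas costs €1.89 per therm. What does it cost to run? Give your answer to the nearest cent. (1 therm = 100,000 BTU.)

€22.45

Heat delivered = 96,400 BTU/h × 7.75 h = 747,100 BTU
Gas input = 747,100 / 0.629 = 1,187,758 BTU
= 1,187,758 / 100,000 = 11.88 therm
Cost = 11.88 × €1.89/therm = €22.45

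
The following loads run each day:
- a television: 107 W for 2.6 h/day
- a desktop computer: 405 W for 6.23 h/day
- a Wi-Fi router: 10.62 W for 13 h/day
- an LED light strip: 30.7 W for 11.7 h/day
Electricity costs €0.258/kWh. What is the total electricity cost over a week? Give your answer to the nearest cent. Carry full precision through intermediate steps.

€5.96

television: 107 W × 2.6 h × 7 d = 1,947 Wh = 1.947 kWh
desktop computer: 405 W × 6.23 h × 7 d = 17,662 Wh = 17.66 kWh
Wi-Fi router: 10.62 W × 13 h × 7 d = 966 Wh = 0.9664 kWh
LED light strip: 30.7 W × 11.7 h × 7 d = 2,514 Wh = 2.514 kWh
Total energy = 1.947 + 17.66 + 0.9664 + 2.514 = 23.09 kWh
Cost = 23.09 kWh × €0.258 = €5.96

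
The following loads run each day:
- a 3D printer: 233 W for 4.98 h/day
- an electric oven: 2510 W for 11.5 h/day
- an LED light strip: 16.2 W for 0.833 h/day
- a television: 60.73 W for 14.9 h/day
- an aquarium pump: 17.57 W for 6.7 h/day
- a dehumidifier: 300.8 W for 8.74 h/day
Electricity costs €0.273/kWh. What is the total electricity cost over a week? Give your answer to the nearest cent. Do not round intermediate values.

3D printer: 233 W × 4.98 h × 7 d = 8,122 Wh = 8.122 kWh
electric oven: 2510 W × 11.5 h × 7 d = 202,055 Wh = 202.1 kWh
LED light strip: 16.2 W × 0.833 h × 7 d = 94 Wh = 0.09446 kWh
television: 60.73 W × 14.9 h × 7 d = 6,334 Wh = 6.334 kWh
aquarium pump: 17.57 W × 6.7 h × 7 d = 824 Wh = 0.824 kWh
dehumidifier: 300.8 W × 8.74 h × 7 d = 18,403 Wh = 18.4 kWh
Total energy = 8.122 + 202.1 + 0.09446 + 6.334 + 0.824 + 18.4 = 235.8 kWh
Cost = 235.8 kWh × €0.273 = €64.38

€64.38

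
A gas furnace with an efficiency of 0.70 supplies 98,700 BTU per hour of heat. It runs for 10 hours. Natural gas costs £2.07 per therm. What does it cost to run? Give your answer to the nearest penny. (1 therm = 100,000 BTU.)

£29.19

Heat delivered = 98,700 BTU/h × 10 h = 987,000 BTU
Gas input = 987,000 / 0.70 = 1,410,000 BTU
= 1,410,000 / 100,000 = 14.1 therm
Cost = 14.1 × £2.07/therm = £29.19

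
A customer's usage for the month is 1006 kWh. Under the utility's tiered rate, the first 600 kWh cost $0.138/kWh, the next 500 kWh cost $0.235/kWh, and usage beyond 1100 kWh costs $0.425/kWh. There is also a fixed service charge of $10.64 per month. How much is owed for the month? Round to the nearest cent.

$188.85

First 600 kWh × $0.138 = $82.80
Next 406 kWh × $0.235 = $95.41
Remaining tier: 0 kWh (not reached)
Energy charge = $178.21; + service $10.64 = $188.85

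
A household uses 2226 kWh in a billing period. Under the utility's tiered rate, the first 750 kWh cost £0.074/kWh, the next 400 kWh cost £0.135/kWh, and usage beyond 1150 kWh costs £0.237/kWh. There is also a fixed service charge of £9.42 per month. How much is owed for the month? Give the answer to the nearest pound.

First 750 kWh × £0.074 = £55.50
Next 400 kWh × £0.135 = £54.00
Remaining 1076 kWh × £0.237 = £255.01
Energy charge = £364.51; + service £9.42 = £373.93 ≈ £374

£374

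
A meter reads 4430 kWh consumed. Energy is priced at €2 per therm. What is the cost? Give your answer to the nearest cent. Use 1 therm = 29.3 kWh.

4430 kWh × (0.03413 therm/kWh) = 151.2 therm
Cost = 151.2 therm × €2/therm = €302.39

€302.39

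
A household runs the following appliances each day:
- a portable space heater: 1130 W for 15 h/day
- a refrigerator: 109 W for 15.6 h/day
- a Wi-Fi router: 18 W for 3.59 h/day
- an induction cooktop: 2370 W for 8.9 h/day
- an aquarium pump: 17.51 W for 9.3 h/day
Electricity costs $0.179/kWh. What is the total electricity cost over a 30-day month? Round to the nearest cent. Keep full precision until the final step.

$214.64

portable space heater: 1130 W × 15 h × 30 d = 508,500 Wh = 508.5 kWh
refrigerator: 109 W × 15.6 h × 30 d = 51,012 Wh = 51.01 kWh
Wi-Fi router: 18 W × 3.59 h × 30 d = 1,939 Wh = 1.939 kWh
induction cooktop: 2370 W × 8.9 h × 30 d = 632,790 Wh = 632.8 kWh
aquarium pump: 17.51 W × 9.3 h × 30 d = 4,885 Wh = 4.885 kWh
Total energy = 508.5 + 51.01 + 1.939 + 632.8 + 4.885 = 1,199 kWh
Cost = 1,199 kWh × $0.179 = $214.64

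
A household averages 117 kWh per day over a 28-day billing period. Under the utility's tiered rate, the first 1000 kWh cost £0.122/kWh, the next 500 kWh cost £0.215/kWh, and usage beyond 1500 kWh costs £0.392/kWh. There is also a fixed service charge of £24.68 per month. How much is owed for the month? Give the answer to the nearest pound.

£950

Usage = 117 kWh/day × 28 days = 3276 kWh
First 1000 kWh × £0.122 = £122.00
Next 500 kWh × £0.215 = £107.50
Remaining 1776 kWh × £0.392 = £696.19
Energy charge = £925.69; + service £24.68 = £950.37 ≈ £950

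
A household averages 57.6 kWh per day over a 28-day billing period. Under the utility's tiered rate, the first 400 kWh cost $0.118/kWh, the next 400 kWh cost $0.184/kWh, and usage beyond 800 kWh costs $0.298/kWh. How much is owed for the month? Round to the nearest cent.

$363.01

Usage = 57.6 kWh/day × 28 days = 1612.8 kWh
First 400 kWh × $0.118 = $47.20
Next 400 kWh × $0.184 = $73.60
Remaining 812.8 kWh × $0.298 = $242.21
Total = $363.01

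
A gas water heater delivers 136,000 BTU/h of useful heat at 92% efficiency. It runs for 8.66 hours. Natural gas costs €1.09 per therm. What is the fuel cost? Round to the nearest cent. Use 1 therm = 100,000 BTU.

€13.95

Heat delivered = 136,000 BTU/h × 8.66 h = 1,177,760 BTU
Gas input = 1,177,760 / 0.920 = 1,280,174 BTU
= 1,280,174 / 100,000 = 12.8 therm
Cost = 12.8 × €1.09/therm = €13.95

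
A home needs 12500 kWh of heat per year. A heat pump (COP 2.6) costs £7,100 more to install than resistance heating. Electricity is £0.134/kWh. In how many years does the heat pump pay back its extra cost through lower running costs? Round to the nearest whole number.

7 years

Resistance: 12500 kWh × £0.134 = £1,675.00/yr
Heat pump: 12500 / 2.6 = 4808 kWh in → × £0.134 = £644.23/yr
Annual savings = £1,030.77
Payback = £7,100 / £1,030.77 = 6.89 years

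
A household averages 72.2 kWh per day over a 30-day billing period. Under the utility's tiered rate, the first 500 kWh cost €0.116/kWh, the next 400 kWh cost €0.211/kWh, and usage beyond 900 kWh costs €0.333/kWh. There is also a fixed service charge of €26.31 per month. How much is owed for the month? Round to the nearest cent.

€590.29

Usage = 72.2 kWh/day × 30 days = 2166 kWh
First 500 kWh × €0.116 = €58.00
Next 400 kWh × €0.211 = €84.40
Remaining 1266 kWh × €0.333 = €421.58
Energy charge = €563.98; + service €26.31 = €590.29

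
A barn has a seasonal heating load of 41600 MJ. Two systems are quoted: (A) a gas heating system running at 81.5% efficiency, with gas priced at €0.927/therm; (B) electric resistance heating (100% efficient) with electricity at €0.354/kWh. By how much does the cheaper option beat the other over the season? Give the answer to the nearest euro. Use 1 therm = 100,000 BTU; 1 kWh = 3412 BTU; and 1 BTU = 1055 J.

€3643

Heat load = 41600 MJ = 41,600,000,000 J / 1055 = 39,431,280 BTU
Gas: input = 39,431,280 / 0.815 = 48,381,938 BTU = 483.8 therm → 483.8 × €0.927 = €448.50
Electric: 39,431,280 BTU / 3412 = 11,560 kWh → × €0.354 = €4,091.05
Difference = |€448.50 − €4,091.05| = €3,642.55 ≈ €3643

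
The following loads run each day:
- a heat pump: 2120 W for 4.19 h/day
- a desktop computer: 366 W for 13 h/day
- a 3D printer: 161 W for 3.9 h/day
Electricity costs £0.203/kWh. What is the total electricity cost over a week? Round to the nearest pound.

heat pump: 2120 W × 4.19 h × 7 d = 62,180 Wh = 62.18 kWh
desktop computer: 366 W × 13 h × 7 d = 33,306 Wh = 33.31 kWh
3D printer: 161 W × 3.9 h × 7 d = 4,395 Wh = 4.395 kWh
Total energy = 62.18 + 33.31 + 4.395 = 99.88 kWh
Cost = 99.88 kWh × £0.203 = £20.28 ≈ £20

£20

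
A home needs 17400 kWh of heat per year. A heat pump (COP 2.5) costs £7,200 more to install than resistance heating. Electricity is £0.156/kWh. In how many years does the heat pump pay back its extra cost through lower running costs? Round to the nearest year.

Resistance: 17400 kWh × £0.156 = £2,714.40/yr
Heat pump: 17400 / 2.5 = 6960 kWh in → × £0.156 = £1,085.76/yr
Annual savings = £1,628.64
Payback = £7,200 / £1,628.64 = 4.42 years

4 years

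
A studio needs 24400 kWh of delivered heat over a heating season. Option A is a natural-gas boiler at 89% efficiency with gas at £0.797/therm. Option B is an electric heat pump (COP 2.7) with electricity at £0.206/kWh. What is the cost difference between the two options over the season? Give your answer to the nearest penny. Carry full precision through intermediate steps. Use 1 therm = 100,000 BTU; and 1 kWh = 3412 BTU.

Heat load = 24400 kWh × 3412 = 83,252,800 BTU
Gas: input = 83,252,800 / 0.890 = 93,542,472 BTU = 935.4 therm → 935.4 × £0.797 = £745.53
Heat pump: 83,252,800 BTU / 3412 = 24,400 kWh heat; / 2.7 = 9,037 kWh in → × £0.206 = £1,861.63
Difference = |£745.53 − £1,861.63| = £1,116.10

£1116.10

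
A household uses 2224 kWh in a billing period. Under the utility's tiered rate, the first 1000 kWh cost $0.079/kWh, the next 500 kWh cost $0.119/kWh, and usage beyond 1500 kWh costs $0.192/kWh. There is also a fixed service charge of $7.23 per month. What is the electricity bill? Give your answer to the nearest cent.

First 1000 kWh × $0.079 = $79.00
Next 500 kWh × $0.119 = $59.50
Remaining 724 kWh × $0.192 = $139.01
Energy charge = $277.51; + service $7.23 = $284.74

$284.74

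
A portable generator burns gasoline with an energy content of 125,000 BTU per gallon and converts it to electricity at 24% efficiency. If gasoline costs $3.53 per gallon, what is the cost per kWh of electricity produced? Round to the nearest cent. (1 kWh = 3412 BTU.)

Electrical output per gallon = 125,000 BTU × 0.24 / 3412 BTU/kWh = 8.792 kWh
Cost per kWh = $3.53 / 8.792 kWh = $0.401

$0.40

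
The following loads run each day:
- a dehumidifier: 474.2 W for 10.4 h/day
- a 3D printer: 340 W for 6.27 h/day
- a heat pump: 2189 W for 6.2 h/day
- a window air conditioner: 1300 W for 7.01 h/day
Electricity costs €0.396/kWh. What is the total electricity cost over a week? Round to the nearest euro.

dehumidifier: 474.2 W × 10.4 h × 7 d = 34,522 Wh = 34.52 kWh
3D printer: 340 W × 6.27 h × 7 d = 14,923 Wh = 14.92 kWh
heat pump: 2189 W × 6.2 h × 7 d = 95,003 Wh = 95 kWh
window air conditioner: 1300 W × 7.01 h × 7 d = 63,791 Wh = 63.79 kWh
Total energy = 34.52 + 14.92 + 95 + 63.79 = 208.2 kWh
Cost = 208.2 kWh × €0.396 = €82.46 ≈ €82

€82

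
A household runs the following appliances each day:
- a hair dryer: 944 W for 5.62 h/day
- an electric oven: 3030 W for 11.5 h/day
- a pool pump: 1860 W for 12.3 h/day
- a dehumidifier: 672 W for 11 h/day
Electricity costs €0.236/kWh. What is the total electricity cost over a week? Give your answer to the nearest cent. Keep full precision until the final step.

€116.33

hair dryer: 944 W × 5.62 h × 7 d = 37,137 Wh = 37.14 kWh
electric oven: 3030 W × 11.5 h × 7 d = 243,915 Wh = 243.9 kWh
pool pump: 1860 W × 12.3 h × 7 d = 160,146 Wh = 160.1 kWh
dehumidifier: 672 W × 11 h × 7 d = 51,744 Wh = 51.74 kWh
Total energy = 37.14 + 243.9 + 160.1 + 51.74 = 492.9 kWh
Cost = 492.9 kWh × €0.236 = €116.33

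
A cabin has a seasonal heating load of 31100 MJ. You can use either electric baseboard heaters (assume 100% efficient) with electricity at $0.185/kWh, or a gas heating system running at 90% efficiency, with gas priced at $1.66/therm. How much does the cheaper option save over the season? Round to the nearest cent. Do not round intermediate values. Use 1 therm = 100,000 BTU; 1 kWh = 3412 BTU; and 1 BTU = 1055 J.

Heat load = 31100 MJ = 31,100,000,000 J / 1055 = 29,478,673 BTU
Gas: input = 29,478,673 / 0.90 = 32,754,081 BTU = 327.5 therm → 327.5 × $1.66 = $543.72
Electric: 29,478,673 BTU / 3412 = 8,640 kWh → × $0.185 = $1,598.35
Difference = |$543.72 − $1,598.35| = $1,054.63

$1054.63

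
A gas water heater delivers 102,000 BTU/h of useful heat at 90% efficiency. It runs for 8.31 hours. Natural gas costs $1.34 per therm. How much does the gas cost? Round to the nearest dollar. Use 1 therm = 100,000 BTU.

Heat delivered = 102,000 BTU/h × 8.31 h = 847,620 BTU
Gas input = 847,620 / 0.90 = 941,800 BTU
= 941,800 / 100,000 = 9.418 therm
Cost = 9.418 × $1.34/therm = $12.62 ≈ $13

$13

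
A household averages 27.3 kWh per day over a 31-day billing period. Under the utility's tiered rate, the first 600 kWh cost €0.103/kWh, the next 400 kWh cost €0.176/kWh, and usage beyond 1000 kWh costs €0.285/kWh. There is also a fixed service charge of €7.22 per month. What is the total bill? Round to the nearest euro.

Usage = 27.3 kWh/day × 31 days = 846.3 kWh
First 600 kWh × €0.103 = €61.80
Next 246.3 kWh × €0.176 = €43.35
Remaining tier: 0 kWh (not reached)
Energy charge = €105.15; + service €7.22 = €112.37 ≈ €112

€112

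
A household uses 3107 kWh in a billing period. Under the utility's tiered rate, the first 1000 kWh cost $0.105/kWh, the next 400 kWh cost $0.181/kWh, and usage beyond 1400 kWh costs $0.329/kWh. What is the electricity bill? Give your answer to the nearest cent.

$739.00

First 1000 kWh × $0.105 = $105.00
Next 400 kWh × $0.181 = $72.40
Remaining 1707 kWh × $0.329 = $561.60
Total = $739.00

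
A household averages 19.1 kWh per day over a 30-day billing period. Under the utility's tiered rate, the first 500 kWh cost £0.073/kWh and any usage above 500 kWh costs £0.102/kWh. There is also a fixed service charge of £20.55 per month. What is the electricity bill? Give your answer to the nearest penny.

£64.50

Usage = 19.1 kWh/day × 30 days = 573 kWh
First 500 kWh × £0.073 = £36.50
Remaining 73 kWh × £0.102 = £7.45
Energy charge = £43.95; + service £20.55 = £64.50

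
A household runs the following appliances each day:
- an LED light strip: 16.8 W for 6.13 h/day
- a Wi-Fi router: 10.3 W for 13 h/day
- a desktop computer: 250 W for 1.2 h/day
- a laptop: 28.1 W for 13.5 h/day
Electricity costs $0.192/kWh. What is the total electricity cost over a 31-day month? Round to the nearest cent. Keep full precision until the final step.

LED light strip: 16.8 W × 6.13 h × 31 d = 3,193 Wh = 3.193 kWh
Wi-Fi router: 10.3 W × 13 h × 31 d = 4,151 Wh = 4.151 kWh
desktop computer: 250 W × 1.2 h × 31 d = 9,300 Wh = 9.3 kWh
laptop: 28.1 W × 13.5 h × 31 d = 11,760 Wh = 11.76 kWh
Total energy = 3.193 + 4.151 + 9.3 + 11.76 = 28.4 kWh
Cost = 28.4 kWh × $0.192 = $5.45

$5.45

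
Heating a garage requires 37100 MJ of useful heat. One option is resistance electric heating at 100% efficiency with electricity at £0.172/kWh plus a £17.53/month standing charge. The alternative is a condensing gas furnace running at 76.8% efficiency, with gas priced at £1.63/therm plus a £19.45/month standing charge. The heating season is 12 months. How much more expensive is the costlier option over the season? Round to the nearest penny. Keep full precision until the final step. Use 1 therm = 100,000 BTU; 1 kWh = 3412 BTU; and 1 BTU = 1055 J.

£1003.32

Heat load = 37100 MJ = 37,100,000,000 J / 1055 = 35,165,877 BTU
Gas: input = 35,165,877 / 0.768 = 45,788,902 BTU = 457.9 therm → 457.9 × £1.63 = £746.36; + 12 × £19.45 standing = £979.76
Electric: 35,165,877 BTU / 3412 = 10,310 kWh → × £0.172 = £1,772.72; + 12 × £17.53 standing = £1,983.08
Difference = |£979.76 − £1,983.08| = £1,003.32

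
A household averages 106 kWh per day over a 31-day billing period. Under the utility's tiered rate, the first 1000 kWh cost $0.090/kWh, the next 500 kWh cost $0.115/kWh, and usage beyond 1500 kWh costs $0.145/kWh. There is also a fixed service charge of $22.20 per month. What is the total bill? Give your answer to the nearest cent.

Usage = 106 kWh/day × 31 days = 3286 kWh
First 1000 kWh × $0.090 = $90.00
Next 500 kWh × $0.115 = $57.50
Remaining 1786 kWh × $0.145 = $258.97
Energy charge = $406.47; + service $22.20 = $428.67

$428.67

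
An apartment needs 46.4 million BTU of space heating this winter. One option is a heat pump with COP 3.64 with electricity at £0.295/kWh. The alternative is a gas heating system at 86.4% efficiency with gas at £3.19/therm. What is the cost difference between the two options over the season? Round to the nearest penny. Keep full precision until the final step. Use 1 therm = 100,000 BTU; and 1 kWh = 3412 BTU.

Heat load = 46.4 × 10⁶ BTU = 46,400,000 BTU
Gas: input = 46,400,000 / 0.864 = 53,703,704 BTU = 537 therm → 537 × £3.19 = £1,713.15
Heat pump: 46,400,000 BTU / 3412 = 13,600 kWh heat; / 3.64 = 3,736 kWh in → × £0.295 = £1,102.12
Difference = |£1,713.15 − £1,102.12| = £611.03

£611.03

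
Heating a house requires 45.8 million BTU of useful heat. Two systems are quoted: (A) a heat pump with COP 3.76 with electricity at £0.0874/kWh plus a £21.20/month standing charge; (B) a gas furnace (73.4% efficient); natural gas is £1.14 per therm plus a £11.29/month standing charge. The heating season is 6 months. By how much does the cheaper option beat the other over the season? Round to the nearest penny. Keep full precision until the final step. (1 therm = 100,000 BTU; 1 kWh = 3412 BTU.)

Heat load = 45.8 × 10⁶ BTU = 45,800,000 BTU
Gas: input = 45,800,000 / 0.734 = 62,397,820 BTU = 624 therm → 624 × £1.14 = £711.34; + 6 × £11.29 standing = £779.08
Heat pump: 45,800,000 BTU / 3412 = 13,420 kWh heat; / 3.76 = 3,570 kWh in → × £0.0874 = £312.02; + 6 × £21.20 standing = £439.22
Difference = |£779.08 − £439.22| = £339.86

£339.86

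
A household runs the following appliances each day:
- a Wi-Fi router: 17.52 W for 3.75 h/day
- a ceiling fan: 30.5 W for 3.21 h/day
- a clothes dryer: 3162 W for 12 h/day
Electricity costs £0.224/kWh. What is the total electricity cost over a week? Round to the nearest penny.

£59.75

Wi-Fi router: 17.52 W × 3.75 h × 7 d = 460 Wh = 0.4599 kWh
ceiling fan: 30.5 W × 3.21 h × 7 d = 685 Wh = 0.6853 kWh
clothes dryer: 3162 W × 12 h × 7 d = 265,608 Wh = 265.6 kWh
Total energy = 0.4599 + 0.6853 + 265.6 = 266.8 kWh
Cost = 266.8 kWh × £0.224 = £59.75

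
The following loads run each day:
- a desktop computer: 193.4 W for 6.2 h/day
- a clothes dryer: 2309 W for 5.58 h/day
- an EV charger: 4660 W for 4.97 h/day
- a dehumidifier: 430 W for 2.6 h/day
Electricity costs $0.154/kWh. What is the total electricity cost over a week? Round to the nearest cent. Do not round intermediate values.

desktop computer: 193.4 W × 6.2 h × 7 d = 8,394 Wh = 8.394 kWh
clothes dryer: 2309 W × 5.58 h × 7 d = 90,190 Wh = 90.19 kWh
EV charger: 4660 W × 4.97 h × 7 d = 162,121 Wh = 162.1 kWh
dehumidifier: 430 W × 2.6 h × 7 d = 7,826 Wh = 7.826 kWh
Total energy = 8.394 + 90.19 + 162.1 + 7.826 = 268.5 kWh
Cost = 268.5 kWh × $0.154 = $41.35

$41.35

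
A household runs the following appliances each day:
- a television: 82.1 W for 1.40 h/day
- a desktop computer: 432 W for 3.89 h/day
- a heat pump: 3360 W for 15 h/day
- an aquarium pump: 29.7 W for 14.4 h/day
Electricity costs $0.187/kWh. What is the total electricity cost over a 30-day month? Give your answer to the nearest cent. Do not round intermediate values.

television: 82.1 W × 1.40 h × 30 d = 3,448 Wh = 3.448 kWh
desktop computer: 432 W × 3.89 h × 30 d = 50,414 Wh = 50.41 kWh
heat pump: 3360 W × 15 h × 30 d = 1,512,000 Wh = 1,512 kWh
aquarium pump: 29.7 W × 14.4 h × 30 d = 12,830 Wh = 12.83 kWh
Total energy = 3.448 + 50.41 + 1,512 + 12.83 = 1,579 kWh
Cost = 1,579 kWh × $0.187 = $295.22

$295.22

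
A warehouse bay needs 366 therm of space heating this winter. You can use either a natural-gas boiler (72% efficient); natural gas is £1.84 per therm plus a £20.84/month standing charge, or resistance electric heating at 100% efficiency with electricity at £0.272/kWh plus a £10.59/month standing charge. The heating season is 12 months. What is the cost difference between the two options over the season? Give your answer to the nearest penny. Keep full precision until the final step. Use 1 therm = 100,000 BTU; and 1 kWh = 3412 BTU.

Heat load = 366 therm × 100,000 = 36,600,000 BTU
Gas: input = 36,600,000 / 0.72 = 50,833,333 BTU = 508.3 therm → 508.3 × £1.84 = £935.33; + 12 × £20.84 standing = £1,185.41
Electric: 36,600,000 BTU / 3412 = 10,730 kWh → × £0.272 = £2,917.70; + 12 × £10.59 standing = £3,044.78
Difference = |£1,185.41 − £3,044.78| = £1,859.37

£1859.37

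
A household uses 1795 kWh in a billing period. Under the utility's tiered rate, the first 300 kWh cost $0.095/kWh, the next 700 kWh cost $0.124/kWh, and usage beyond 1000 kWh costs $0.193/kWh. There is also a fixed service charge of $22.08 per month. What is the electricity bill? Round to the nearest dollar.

First 300 kWh × $0.095 = $28.50
Next 700 kWh × $0.124 = $86.80
Remaining 795 kWh × $0.193 = $153.44
Energy charge = $268.74; + service $22.08 = $290.81 ≈ $291

$291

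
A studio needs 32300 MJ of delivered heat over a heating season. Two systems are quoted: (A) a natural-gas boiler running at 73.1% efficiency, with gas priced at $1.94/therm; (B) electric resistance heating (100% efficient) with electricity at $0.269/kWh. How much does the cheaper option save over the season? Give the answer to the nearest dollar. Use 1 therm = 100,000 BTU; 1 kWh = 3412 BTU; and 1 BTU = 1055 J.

$1601

Heat load = 32300 MJ = 32,300,000,000 J / 1055 = 30,616,114 BTU
Gas: input = 30,616,114 / 0.731 = 41,882,509 BTU = 418.8 therm → 418.8 × $1.94 = $812.52
Electric: 30,616,114 BTU / 3412 = 8,973 kWh → × $0.269 = $2,413.76
Difference = |$812.52 − $2,413.76| = $1,601.24 ≈ $1601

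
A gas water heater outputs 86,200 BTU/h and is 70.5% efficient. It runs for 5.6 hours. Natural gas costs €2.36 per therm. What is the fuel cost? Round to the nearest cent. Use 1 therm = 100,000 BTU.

Heat delivered = 86,200 BTU/h × 5.6 h = 482,720 BTU
Gas input = 482,720 / 0.705 = 684,709 BTU
= 684,709 / 100,000 = 6.847 therm
Cost = 6.847 × €2.36/therm = €16.16

€16.16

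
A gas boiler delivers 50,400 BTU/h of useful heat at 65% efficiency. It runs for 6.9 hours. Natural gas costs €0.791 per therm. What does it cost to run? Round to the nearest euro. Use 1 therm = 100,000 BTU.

€4

Heat delivered = 50,400 BTU/h × 6.9 h = 347,760 BTU
Gas input = 347,760 / 0.65 = 535,015 BTU
= 535,015 / 100,000 = 5.35 therm
Cost = 5.35 × €0.791/therm = €4.23 ≈ €4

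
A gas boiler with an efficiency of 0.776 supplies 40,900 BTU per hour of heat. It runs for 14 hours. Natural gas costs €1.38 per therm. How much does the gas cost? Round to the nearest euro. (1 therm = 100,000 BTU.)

Heat delivered = 40,900 BTU/h × 14 h = 572,600 BTU
Gas input = 572,600 / 0.776 = 737,887 BTU
= 737,887 / 100,000 = 7.379 therm
Cost = 7.379 × €1.38/therm = €10.18 ≈ €10

€10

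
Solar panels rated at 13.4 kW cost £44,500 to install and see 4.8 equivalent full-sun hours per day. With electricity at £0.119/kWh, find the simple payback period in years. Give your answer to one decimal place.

15.9 years

Daily generation = 13.4 kW × 4.8 h = 64.32 kWh
Annual generation = 64.32 × 365 = 23477 kWh
Annual savings = 23477 × £0.119 = £2,793.74
Payback = £44,500 / £2,793.74 = 15.9 years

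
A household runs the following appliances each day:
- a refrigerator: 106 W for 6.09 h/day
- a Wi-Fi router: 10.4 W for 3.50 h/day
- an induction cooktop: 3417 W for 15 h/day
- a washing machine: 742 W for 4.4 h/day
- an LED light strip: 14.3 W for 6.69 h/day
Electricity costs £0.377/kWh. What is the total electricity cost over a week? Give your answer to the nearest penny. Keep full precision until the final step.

refrigerator: 106 W × 6.09 h × 7 d = 4,519 Wh = 4.519 kWh
Wi-Fi router: 10.4 W × 3.50 h × 7 d = 255 Wh = 0.2548 kWh
induction cooktop: 3417 W × 15 h × 7 d = 358,785 Wh = 358.8 kWh
washing machine: 742 W × 4.4 h × 7 d = 22,854 Wh = 22.85 kWh
LED light strip: 14.3 W × 6.69 h × 7 d = 670 Wh = 0.6697 kWh
Total energy = 4.519 + 0.2548 + 358.8 + 22.85 + 0.6697 = 387.1 kWh
Cost = 387.1 kWh × £0.377 = £145.93

£145.93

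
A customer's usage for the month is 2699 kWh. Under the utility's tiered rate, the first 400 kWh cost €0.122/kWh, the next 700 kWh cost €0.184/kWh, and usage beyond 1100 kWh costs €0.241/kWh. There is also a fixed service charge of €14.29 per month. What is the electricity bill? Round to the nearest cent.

First 400 kWh × €0.122 = €48.80
Next 700 kWh × €0.184 = €128.80
Remaining 1599 kWh × €0.241 = €385.36
Energy charge = €562.96; + service €14.29 = €577.25

€577.25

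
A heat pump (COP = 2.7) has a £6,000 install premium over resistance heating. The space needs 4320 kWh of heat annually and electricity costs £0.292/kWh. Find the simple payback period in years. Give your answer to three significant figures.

7.55 years

Resistance: 4320 kWh × £0.292 = £1,261.44/yr
Heat pump: 4320 / 2.7 = 1600 kWh in → × £0.292 = £467.20/yr
Annual savings = £794.24
Payback = £6,000 / £794.24 = 7.55 years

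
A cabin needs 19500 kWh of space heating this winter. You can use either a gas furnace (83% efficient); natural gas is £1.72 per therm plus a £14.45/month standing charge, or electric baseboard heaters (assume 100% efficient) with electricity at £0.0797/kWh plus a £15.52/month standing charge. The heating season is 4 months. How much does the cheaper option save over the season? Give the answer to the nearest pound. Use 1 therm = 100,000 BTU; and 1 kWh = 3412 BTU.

£180

Heat load = 19500 kWh × 3412 = 66,534,000 BTU
Gas: input = 66,534,000 / 0.83 = 80,161,446 BTU = 801.6 therm → 801.6 × £1.72 = £1,378.78; + 4 × £14.45 standing = £1,436.58
Electric: 66,534,000 BTU / 3412 = 19,500 kWh → × £0.0797 = £1,554.15; + 4 × £15.52 standing = £1,616.23
Difference = |£1,436.58 − £1,616.23| = £179.65 ≈ £180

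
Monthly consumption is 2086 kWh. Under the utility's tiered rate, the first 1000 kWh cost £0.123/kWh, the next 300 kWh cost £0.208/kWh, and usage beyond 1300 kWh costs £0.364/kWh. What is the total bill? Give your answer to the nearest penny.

First 1000 kWh × £0.123 = £123.00
Next 300 kWh × £0.208 = £62.40
Remaining 786 kWh × £0.364 = £286.10
Total = £471.50

£471.50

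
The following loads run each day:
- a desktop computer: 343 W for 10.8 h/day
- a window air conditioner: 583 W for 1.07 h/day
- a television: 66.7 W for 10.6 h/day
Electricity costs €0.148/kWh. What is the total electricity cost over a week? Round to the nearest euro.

desktop computer: 343 W × 10.8 h × 7 d = 25,931 Wh = 25.93 kWh
window air conditioner: 583 W × 1.07 h × 7 d = 4,367 Wh = 4.367 kWh
television: 66.7 W × 10.6 h × 7 d = 4,949 Wh = 4.949 kWh
Total energy = 25.93 + 4.367 + 4.949 = 35.25 kWh
Cost = 35.25 kWh × €0.148 = €5.22 ≈ €5

€5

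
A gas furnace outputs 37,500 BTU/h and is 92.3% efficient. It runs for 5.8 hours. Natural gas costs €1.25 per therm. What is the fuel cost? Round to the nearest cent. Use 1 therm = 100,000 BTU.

Heat delivered = 37,500 BTU/h × 5.8 h = 217,500 BTU
Gas input = 217,500 / 0.923 = 235,645 BTU
= 235,645 / 100,000 = 2.356 therm
Cost = 2.356 × €1.25/therm = €2.95

€2.95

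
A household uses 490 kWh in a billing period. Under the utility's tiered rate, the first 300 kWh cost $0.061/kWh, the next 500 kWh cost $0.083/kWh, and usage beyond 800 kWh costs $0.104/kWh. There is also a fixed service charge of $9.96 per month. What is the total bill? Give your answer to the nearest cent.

First 300 kWh × $0.061 = $18.30
Next 190 kWh × $0.083 = $15.77
Remaining tier: 0 kWh (not reached)
Energy charge = $34.07; + service $9.96 = $44.03

$44.03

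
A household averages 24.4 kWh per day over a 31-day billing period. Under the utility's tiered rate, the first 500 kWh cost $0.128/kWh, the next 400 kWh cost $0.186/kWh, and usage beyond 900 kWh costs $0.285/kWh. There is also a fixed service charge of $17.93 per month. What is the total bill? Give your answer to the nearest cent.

$129.62

Usage = 24.4 kWh/day × 31 days = 756.4 kWh
First 500 kWh × $0.128 = $64.00
Next 256.4 kWh × $0.186 = $47.69
Remaining tier: 0 kWh (not reached)
Energy charge = $111.69; + service $17.93 = $129.62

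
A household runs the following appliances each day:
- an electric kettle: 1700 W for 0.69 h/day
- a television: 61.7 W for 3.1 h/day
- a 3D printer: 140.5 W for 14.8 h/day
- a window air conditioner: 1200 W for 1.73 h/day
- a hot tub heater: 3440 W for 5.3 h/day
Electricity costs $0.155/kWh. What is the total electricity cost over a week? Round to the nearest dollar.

$26

electric kettle: 1700 W × 0.69 h × 7 d = 8,211 Wh = 8.211 kWh
television: 61.7 W × 3.1 h × 7 d = 1,339 Wh = 1.339 kWh
3D printer: 140.5 W × 14.8 h × 7 d = 14,556 Wh = 14.56 kWh
window air conditioner: 1200 W × 1.73 h × 7 d = 14,532 Wh = 14.53 kWh
hot tub heater: 3440 W × 5.3 h × 7 d = 127,624 Wh = 127.6 kWh
Total energy = 8.211 + 1.339 + 14.56 + 14.53 + 127.6 = 166.3 kWh
Cost = 166.3 kWh × $0.155 = $25.77 ≈ $26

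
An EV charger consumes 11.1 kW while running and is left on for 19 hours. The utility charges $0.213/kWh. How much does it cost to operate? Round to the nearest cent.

$44.92

Energy = 11100 W × 19 h = 210,900 Wh = 210.9 kWh
Cost = 210.9 kWh × $0.213/kWh = $44.92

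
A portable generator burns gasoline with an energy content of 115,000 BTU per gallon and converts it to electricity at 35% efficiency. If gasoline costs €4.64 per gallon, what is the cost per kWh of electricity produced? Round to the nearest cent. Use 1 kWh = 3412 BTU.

Electrical output per gallon = 115,000 BTU × 0.35 / 3412 BTU/kWh = 11.8 kWh
Cost per kWh = €4.64 / 11.8 kWh = €0.393

€0.39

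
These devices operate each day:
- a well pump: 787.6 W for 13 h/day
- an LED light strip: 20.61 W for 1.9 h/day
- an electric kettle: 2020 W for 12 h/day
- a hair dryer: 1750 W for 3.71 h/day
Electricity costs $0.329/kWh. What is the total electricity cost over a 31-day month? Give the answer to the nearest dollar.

well pump: 787.6 W × 13 h × 31 d = 317,403 Wh = 317.4 kWh
LED light strip: 20.61 W × 1.9 h × 31 d = 1,214 Wh = 1.214 kWh
electric kettle: 2020 W × 12 h × 31 d = 751,440 Wh = 751.4 kWh
hair dryer: 1750 W × 3.71 h × 31 d = 201,268 Wh = 201.3 kWh
Total energy = 317.4 + 1.214 + 751.4 + 201.3 = 1,271 kWh
Cost = 1,271 kWh × $0.329 = $418.27 ≈ $418

$418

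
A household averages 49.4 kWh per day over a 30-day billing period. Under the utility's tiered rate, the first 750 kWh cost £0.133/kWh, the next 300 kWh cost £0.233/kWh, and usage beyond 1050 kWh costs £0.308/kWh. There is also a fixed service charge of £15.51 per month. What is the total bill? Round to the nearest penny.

£318.22

Usage = 49.4 kWh/day × 30 days = 1482 kWh
First 750 kWh × £0.133 = £99.75
Next 300 kWh × £0.233 = £69.90
Remaining 432 kWh × £0.308 = £133.06
Energy charge = £302.71; + service £15.51 = £318.22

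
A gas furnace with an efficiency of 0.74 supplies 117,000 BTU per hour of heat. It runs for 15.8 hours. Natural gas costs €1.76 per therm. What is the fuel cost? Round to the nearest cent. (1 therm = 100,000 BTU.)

€43.97

Heat delivered = 117,000 BTU/h × 15.8 h = 1,848,600 BTU
Gas input = 1,848,600 / 0.74 = 2,498,108 BTU
= 2,498,108 / 100,000 = 24.98 therm
Cost = 24.98 × €1.76/therm = €43.97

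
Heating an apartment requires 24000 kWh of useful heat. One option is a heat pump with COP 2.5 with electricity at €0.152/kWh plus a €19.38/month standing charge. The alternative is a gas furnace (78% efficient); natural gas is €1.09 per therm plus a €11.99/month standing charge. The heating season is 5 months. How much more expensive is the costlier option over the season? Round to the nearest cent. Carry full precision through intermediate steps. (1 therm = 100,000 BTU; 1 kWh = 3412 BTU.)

Heat load = 24000 kWh × 3412 = 81,888,000 BTU
Gas: input = 81,888,000 / 0.78 = 104,984,615 BTU = 1,050 therm → 1,050 × €1.09 = €1,144.33; + 5 × €11.99 standing = €1,204.28
Heat pump: 81,888,000 BTU / 3412 = 24,000 kWh heat; / 2.5 = 9,600 kWh in → × €0.152 = €1,459.20; + 5 × €19.38 standing = €1,556.10
Difference = |€1,204.28 − €1,556.10| = €351.82

€351.82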